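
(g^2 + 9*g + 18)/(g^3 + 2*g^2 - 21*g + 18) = (g + 3)/(g^2 - 4*g + 3)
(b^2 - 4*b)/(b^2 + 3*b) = (b - 4)/(b + 3)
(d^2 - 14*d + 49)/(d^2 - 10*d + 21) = (d - 7)/(d - 3)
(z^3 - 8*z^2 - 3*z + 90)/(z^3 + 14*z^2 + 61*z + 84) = (z^2 - 11*z + 30)/(z^2 + 11*z + 28)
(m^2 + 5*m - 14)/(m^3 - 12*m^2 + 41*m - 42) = (m + 7)/(m^2 - 10*m + 21)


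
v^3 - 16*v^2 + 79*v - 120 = (v - 8)*(v - 5)*(v - 3)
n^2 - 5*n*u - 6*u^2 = (n - 6*u)*(n + u)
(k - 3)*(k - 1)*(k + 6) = k^3 + 2*k^2 - 21*k + 18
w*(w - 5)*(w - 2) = w^3 - 7*w^2 + 10*w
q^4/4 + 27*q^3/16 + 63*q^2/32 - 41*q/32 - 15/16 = (q/4 + 1/2)*(q - 3/4)*(q + 1/2)*(q + 5)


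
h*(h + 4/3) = h^2 + 4*h/3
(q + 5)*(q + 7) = q^2 + 12*q + 35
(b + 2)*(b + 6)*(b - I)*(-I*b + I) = -I*b^4 - b^3 - 7*I*b^3 - 7*b^2 - 4*I*b^2 - 4*b + 12*I*b + 12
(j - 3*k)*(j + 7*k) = j^2 + 4*j*k - 21*k^2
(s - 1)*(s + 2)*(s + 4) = s^3 + 5*s^2 + 2*s - 8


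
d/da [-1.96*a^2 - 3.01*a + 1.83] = -3.92*a - 3.01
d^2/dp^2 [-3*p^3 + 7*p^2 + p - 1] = 14 - 18*p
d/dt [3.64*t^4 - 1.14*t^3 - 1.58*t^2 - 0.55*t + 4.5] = 14.56*t^3 - 3.42*t^2 - 3.16*t - 0.55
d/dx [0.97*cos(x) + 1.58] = -0.97*sin(x)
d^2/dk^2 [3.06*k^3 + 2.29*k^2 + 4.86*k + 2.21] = 18.36*k + 4.58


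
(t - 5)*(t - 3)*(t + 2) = t^3 - 6*t^2 - t + 30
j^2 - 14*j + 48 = (j - 8)*(j - 6)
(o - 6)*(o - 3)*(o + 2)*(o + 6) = o^4 - o^3 - 42*o^2 + 36*o + 216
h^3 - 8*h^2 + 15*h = h*(h - 5)*(h - 3)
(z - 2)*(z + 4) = z^2 + 2*z - 8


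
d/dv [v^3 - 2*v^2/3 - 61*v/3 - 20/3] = 3*v^2 - 4*v/3 - 61/3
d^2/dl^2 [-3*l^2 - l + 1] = -6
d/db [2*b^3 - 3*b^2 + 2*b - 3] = 6*b^2 - 6*b + 2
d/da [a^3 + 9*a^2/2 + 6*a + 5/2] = 3*a^2 + 9*a + 6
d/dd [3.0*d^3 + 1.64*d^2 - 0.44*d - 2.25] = 9.0*d^2 + 3.28*d - 0.44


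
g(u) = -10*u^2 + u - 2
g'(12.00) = -239.00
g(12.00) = -1430.00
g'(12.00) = -239.00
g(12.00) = -1430.00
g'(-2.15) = 44.00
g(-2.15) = -50.38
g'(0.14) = -1.80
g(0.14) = -2.06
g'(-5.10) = 103.00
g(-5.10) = -267.20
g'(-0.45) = 10.00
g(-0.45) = -4.48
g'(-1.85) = 38.00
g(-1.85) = -38.08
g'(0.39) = -6.80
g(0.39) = -3.13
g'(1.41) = -27.20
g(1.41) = -20.47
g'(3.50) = -69.00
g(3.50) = -121.00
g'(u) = 1 - 20*u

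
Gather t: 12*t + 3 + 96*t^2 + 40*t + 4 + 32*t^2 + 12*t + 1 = 128*t^2 + 64*t + 8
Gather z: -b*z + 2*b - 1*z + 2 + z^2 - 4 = 2*b + z^2 + z*(-b - 1) - 2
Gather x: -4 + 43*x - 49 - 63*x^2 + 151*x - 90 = -63*x^2 + 194*x - 143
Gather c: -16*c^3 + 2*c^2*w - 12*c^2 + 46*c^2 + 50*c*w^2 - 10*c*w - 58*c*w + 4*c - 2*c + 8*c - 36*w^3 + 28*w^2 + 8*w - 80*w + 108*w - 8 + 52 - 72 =-16*c^3 + c^2*(2*w + 34) + c*(50*w^2 - 68*w + 10) - 36*w^3 + 28*w^2 + 36*w - 28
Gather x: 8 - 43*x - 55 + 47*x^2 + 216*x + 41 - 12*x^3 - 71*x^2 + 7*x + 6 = -12*x^3 - 24*x^2 + 180*x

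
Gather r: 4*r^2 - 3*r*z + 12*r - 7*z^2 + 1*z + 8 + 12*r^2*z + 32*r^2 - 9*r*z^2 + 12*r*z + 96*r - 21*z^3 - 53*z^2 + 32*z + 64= r^2*(12*z + 36) + r*(-9*z^2 + 9*z + 108) - 21*z^3 - 60*z^2 + 33*z + 72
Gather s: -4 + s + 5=s + 1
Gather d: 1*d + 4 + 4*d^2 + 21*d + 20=4*d^2 + 22*d + 24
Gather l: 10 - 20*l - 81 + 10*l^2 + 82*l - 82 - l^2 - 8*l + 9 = 9*l^2 + 54*l - 144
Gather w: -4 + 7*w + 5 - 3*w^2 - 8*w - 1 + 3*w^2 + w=0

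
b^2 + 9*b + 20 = (b + 4)*(b + 5)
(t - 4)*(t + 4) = t^2 - 16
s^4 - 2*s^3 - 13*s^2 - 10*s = s*(s - 5)*(s + 1)*(s + 2)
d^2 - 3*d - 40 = (d - 8)*(d + 5)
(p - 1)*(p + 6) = p^2 + 5*p - 6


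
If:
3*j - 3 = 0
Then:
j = 1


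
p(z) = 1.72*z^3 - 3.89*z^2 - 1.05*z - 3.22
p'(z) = 5.16*z^2 - 7.78*z - 1.05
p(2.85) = 2.01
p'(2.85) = 18.69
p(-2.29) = -41.87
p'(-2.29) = 43.83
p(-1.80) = -23.96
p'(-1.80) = 29.67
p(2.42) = -4.17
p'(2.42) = 10.34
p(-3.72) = -141.69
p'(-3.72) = 99.30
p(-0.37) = -3.45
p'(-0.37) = 2.54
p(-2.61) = -57.56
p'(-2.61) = 54.41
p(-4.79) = -276.47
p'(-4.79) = 154.61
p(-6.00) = -508.48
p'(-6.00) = 231.39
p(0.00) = -3.22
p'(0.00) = -1.05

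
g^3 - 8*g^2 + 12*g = g*(g - 6)*(g - 2)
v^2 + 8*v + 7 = (v + 1)*(v + 7)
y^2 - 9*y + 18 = (y - 6)*(y - 3)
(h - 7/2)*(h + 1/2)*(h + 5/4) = h^3 - 7*h^2/4 - 11*h/2 - 35/16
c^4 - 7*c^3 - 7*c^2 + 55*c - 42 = (c - 7)*(c - 2)*(c - 1)*(c + 3)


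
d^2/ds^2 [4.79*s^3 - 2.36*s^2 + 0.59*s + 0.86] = 28.74*s - 4.72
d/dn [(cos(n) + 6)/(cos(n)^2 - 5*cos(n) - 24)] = (cos(n)^2 + 12*cos(n) - 6)*sin(n)/(sin(n)^2 + 5*cos(n) + 23)^2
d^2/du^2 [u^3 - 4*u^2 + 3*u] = 6*u - 8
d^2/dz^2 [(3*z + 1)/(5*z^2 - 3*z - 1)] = 2*((4 - 45*z)*(-5*z^2 + 3*z + 1) - (3*z + 1)*(10*z - 3)^2)/(-5*z^2 + 3*z + 1)^3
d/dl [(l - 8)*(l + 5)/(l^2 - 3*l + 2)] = 42*(2*l - 3)/(l^4 - 6*l^3 + 13*l^2 - 12*l + 4)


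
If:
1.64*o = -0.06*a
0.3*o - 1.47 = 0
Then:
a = -133.93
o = 4.90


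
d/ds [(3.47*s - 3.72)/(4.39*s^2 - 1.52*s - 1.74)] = (-15.2333*s^2 + 32.6616*s - 11.6922)/(19.2721*s^4 - 13.3456*s^3 - 12.9668*s^2 + 5.2896*s + 3.0276)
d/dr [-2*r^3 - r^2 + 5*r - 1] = -6*r^2 - 2*r + 5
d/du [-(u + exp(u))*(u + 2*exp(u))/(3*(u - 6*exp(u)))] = (-9*u^2*exp(u) - u^2 - 4*u*exp(2*u) + 12*u*exp(u) + 12*exp(3*u) + 20*exp(2*u))/(3*(u^2 - 12*u*exp(u) + 36*exp(2*u)))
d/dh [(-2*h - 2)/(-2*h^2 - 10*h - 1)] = 2*(2*h^2 + 10*h - 2*(h + 1)*(2*h + 5) + 1)/(2*h^2 + 10*h + 1)^2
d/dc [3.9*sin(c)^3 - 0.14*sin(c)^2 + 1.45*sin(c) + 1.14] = (11.7*sin(c)^2 - 0.28*sin(c) + 1.45)*cos(c)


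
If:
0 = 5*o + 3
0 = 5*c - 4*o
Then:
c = -12/25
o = -3/5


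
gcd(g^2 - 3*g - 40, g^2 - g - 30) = g + 5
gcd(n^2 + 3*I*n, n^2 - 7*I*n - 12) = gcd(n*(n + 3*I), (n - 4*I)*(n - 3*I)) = 1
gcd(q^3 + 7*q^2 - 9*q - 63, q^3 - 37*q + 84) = q^2 + 4*q - 21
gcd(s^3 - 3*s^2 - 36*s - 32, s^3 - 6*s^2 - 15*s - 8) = s^2 - 7*s - 8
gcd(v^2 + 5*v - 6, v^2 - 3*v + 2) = v - 1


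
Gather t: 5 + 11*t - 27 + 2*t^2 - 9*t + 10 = 2*t^2 + 2*t - 12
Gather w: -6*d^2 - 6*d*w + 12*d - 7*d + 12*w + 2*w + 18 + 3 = -6*d^2 + 5*d + w*(14 - 6*d) + 21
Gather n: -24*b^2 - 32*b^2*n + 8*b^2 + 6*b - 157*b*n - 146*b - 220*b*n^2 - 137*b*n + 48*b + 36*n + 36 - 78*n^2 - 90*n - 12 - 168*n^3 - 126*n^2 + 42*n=-16*b^2 - 92*b - 168*n^3 + n^2*(-220*b - 204) + n*(-32*b^2 - 294*b - 12) + 24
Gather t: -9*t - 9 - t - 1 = -10*t - 10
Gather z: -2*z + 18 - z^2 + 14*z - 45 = -z^2 + 12*z - 27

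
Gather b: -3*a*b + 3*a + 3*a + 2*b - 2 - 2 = 6*a + b*(2 - 3*a) - 4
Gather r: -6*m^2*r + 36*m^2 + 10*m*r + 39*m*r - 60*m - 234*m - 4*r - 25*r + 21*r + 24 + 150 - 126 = 36*m^2 - 294*m + r*(-6*m^2 + 49*m - 8) + 48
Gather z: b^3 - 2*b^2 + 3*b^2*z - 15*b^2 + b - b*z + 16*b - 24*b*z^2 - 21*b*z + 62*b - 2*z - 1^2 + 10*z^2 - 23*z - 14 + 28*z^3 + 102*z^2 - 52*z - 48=b^3 - 17*b^2 + 79*b + 28*z^3 + z^2*(112 - 24*b) + z*(3*b^2 - 22*b - 77) - 63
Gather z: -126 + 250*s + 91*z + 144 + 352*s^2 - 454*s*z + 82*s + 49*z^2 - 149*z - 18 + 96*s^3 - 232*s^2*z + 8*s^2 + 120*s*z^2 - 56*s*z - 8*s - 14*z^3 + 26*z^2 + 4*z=96*s^3 + 360*s^2 + 324*s - 14*z^3 + z^2*(120*s + 75) + z*(-232*s^2 - 510*s - 54)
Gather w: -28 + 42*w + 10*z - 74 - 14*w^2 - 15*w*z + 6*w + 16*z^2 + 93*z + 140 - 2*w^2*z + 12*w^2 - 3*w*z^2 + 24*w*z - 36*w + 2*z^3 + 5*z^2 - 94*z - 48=w^2*(-2*z - 2) + w*(-3*z^2 + 9*z + 12) + 2*z^3 + 21*z^2 + 9*z - 10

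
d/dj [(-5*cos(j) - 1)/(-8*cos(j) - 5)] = -17*sin(j)/(8*cos(j) + 5)^2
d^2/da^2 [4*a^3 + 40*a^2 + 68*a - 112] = 24*a + 80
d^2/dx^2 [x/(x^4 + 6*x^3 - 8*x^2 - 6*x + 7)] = 12*(x^5 + 10*x^4 + 33*x^3 + 35*x^2 + 42*x + 7)/(x^10 + 20*x^9 + 123*x^8 + 136*x^7 - 718*x^6 - 528*x^5 + 1406*x^4 + 568*x^3 - 1155*x^2 - 196*x + 343)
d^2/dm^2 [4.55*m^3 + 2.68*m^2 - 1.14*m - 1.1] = 27.3*m + 5.36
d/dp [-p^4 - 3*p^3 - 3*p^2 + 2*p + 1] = -4*p^3 - 9*p^2 - 6*p + 2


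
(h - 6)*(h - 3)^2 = h^3 - 12*h^2 + 45*h - 54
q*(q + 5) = q^2 + 5*q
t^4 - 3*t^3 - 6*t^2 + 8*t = t*(t - 4)*(t - 1)*(t + 2)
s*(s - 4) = s^2 - 4*s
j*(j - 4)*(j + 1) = j^3 - 3*j^2 - 4*j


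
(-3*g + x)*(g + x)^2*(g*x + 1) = -3*g^4*x - 5*g^3*x^2 - 3*g^3 - g^2*x^3 - 5*g^2*x + g*x^4 - g*x^2 + x^3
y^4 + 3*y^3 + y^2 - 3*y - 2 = (y - 1)*(y + 1)^2*(y + 2)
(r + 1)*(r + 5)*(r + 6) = r^3 + 12*r^2 + 41*r + 30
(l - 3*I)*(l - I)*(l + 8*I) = l^3 + 4*I*l^2 + 29*l - 24*I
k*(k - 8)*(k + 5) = k^3 - 3*k^2 - 40*k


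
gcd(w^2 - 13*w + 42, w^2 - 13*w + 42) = w^2 - 13*w + 42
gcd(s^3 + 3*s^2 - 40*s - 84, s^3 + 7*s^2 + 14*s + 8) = s + 2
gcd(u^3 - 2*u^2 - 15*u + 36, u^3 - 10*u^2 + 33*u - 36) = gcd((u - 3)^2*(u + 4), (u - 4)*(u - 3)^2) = u^2 - 6*u + 9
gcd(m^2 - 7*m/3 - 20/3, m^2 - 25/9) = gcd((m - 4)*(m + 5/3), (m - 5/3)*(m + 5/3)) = m + 5/3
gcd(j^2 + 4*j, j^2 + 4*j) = j^2 + 4*j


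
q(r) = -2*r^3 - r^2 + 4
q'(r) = -6*r^2 - 2*r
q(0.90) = 1.73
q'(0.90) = -6.66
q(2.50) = -33.50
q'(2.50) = -42.50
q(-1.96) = 15.22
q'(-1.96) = -19.13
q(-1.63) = 10.00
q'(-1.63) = -12.68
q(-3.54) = 80.19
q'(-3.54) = -68.11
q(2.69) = -42.17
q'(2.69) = -48.80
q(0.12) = 3.98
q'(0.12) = -0.33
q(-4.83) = 206.03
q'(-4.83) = -130.31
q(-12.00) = 3316.00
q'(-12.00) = -840.00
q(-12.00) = 3316.00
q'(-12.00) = -840.00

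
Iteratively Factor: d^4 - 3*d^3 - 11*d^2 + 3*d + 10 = (d - 5)*(d^3 + 2*d^2 - d - 2) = (d - 5)*(d - 1)*(d^2 + 3*d + 2) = (d - 5)*(d - 1)*(d + 1)*(d + 2)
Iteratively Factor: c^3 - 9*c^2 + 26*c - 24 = (c - 2)*(c^2 - 7*c + 12) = (c - 3)*(c - 2)*(c - 4)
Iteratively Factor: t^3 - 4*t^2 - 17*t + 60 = (t - 5)*(t^2 + t - 12) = (t - 5)*(t - 3)*(t + 4)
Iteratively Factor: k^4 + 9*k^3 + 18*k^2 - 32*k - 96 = (k + 3)*(k^3 + 6*k^2 - 32) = (k + 3)*(k + 4)*(k^2 + 2*k - 8) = (k + 3)*(k + 4)^2*(k - 2)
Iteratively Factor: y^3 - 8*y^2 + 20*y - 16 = (y - 4)*(y^2 - 4*y + 4) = (y - 4)*(y - 2)*(y - 2)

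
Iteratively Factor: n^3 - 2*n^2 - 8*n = (n - 4)*(n^2 + 2*n) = n*(n - 4)*(n + 2)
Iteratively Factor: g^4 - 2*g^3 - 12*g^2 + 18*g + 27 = (g + 3)*(g^3 - 5*g^2 + 3*g + 9) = (g + 1)*(g + 3)*(g^2 - 6*g + 9) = (g - 3)*(g + 1)*(g + 3)*(g - 3)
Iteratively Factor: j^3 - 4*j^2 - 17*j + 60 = (j - 3)*(j^2 - j - 20) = (j - 5)*(j - 3)*(j + 4)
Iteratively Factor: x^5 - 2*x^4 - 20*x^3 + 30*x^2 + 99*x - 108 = (x - 3)*(x^4 + x^3 - 17*x^2 - 21*x + 36) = (x - 3)*(x - 1)*(x^3 + 2*x^2 - 15*x - 36) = (x - 4)*(x - 3)*(x - 1)*(x^2 + 6*x + 9) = (x - 4)*(x - 3)*(x - 1)*(x + 3)*(x + 3)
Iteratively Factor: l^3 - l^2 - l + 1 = (l + 1)*(l^2 - 2*l + 1) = (l - 1)*(l + 1)*(l - 1)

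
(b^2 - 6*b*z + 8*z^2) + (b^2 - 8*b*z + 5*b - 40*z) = 2*b^2 - 14*b*z + 5*b + 8*z^2 - 40*z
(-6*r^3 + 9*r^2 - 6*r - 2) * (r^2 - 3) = -6*r^5 + 9*r^4 + 12*r^3 - 29*r^2 + 18*r + 6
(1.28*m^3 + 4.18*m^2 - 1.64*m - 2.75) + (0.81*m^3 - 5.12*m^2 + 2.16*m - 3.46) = 2.09*m^3 - 0.94*m^2 + 0.52*m - 6.21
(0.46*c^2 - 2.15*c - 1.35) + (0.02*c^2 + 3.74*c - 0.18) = 0.48*c^2 + 1.59*c - 1.53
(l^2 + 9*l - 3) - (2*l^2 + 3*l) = -l^2 + 6*l - 3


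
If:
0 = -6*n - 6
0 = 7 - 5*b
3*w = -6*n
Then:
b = 7/5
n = -1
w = 2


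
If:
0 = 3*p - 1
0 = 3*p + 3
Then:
No Solution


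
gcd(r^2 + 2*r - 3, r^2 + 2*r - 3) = r^2 + 2*r - 3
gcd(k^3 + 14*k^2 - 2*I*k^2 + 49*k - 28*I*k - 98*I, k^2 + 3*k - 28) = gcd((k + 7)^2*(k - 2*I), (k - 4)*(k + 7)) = k + 7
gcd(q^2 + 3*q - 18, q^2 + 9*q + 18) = q + 6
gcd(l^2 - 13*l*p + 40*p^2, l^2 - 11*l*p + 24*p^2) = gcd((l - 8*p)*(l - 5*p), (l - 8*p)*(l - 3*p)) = -l + 8*p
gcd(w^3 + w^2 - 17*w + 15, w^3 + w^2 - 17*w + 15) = w^3 + w^2 - 17*w + 15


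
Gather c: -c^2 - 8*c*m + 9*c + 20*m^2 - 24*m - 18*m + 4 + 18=-c^2 + c*(9 - 8*m) + 20*m^2 - 42*m + 22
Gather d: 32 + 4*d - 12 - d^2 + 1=-d^2 + 4*d + 21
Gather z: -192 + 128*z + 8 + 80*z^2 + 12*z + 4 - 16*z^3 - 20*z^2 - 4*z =-16*z^3 + 60*z^2 + 136*z - 180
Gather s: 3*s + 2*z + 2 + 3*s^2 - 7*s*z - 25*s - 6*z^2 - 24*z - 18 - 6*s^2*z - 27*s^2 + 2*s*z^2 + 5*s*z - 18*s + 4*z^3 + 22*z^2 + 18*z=s^2*(-6*z - 24) + s*(2*z^2 - 2*z - 40) + 4*z^3 + 16*z^2 - 4*z - 16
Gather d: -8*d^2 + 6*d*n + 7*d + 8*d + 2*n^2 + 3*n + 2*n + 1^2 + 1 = -8*d^2 + d*(6*n + 15) + 2*n^2 + 5*n + 2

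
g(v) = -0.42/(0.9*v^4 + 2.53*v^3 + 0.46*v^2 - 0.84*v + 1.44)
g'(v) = -0.42*(-3.6*v^3 - 7.59*v^2 - 0.92*v + 0.84)/(0.9*v^4 + 2.53*v^3 + 0.46*v^2 - 0.84*v + 1.44)^2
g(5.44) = -0.00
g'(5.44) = 0.00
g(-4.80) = -0.00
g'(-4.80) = -0.00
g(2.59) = -0.00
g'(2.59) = 0.01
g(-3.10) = -0.03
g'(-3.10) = -0.06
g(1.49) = -0.03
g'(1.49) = 0.06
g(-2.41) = -0.39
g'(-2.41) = -3.35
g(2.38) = -0.01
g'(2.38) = 0.01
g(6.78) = -0.00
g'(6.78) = 0.00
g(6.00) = -0.00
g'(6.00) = 0.00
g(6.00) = -0.00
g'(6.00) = 0.00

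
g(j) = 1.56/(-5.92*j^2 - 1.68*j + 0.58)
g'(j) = 1.56*(11.84*j + 1.68)/(-5.92*j^2 - 1.68*j + 0.58)^2 = (18.4704*j + 2.6208)/(5.92*j^2 + 1.68*j - 0.58)^2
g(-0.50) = -26.00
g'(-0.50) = -1837.33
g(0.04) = 3.10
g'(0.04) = 13.26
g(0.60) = -0.61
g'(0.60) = 2.09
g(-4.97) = -0.01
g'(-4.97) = -0.00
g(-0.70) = -1.36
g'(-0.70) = -7.87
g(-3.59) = -0.02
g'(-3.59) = -0.01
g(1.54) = -0.10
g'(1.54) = 0.12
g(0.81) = -0.33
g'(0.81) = 0.81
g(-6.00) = -0.01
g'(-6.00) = -0.00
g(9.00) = -0.00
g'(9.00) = 0.00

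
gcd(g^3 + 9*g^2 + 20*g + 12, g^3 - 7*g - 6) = g^2 + 3*g + 2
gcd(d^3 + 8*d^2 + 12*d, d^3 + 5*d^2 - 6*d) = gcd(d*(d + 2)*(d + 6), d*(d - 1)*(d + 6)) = d^2 + 6*d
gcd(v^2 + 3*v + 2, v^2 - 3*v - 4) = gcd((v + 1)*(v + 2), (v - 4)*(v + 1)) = v + 1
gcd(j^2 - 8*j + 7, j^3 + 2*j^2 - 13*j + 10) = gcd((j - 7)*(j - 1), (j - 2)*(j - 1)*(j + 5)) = j - 1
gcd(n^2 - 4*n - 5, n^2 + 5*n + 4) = n + 1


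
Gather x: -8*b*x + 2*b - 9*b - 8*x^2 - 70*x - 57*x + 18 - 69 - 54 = -7*b - 8*x^2 + x*(-8*b - 127) - 105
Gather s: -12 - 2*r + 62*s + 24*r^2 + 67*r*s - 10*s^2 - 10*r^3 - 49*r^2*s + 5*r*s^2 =-10*r^3 + 24*r^2 - 2*r + s^2*(5*r - 10) + s*(-49*r^2 + 67*r + 62) - 12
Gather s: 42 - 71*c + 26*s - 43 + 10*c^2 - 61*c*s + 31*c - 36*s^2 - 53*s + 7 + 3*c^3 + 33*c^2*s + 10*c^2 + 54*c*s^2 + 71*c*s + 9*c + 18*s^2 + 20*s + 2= 3*c^3 + 20*c^2 - 31*c + s^2*(54*c - 18) + s*(33*c^2 + 10*c - 7) + 8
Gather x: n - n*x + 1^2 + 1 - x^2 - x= n - x^2 + x*(-n - 1) + 2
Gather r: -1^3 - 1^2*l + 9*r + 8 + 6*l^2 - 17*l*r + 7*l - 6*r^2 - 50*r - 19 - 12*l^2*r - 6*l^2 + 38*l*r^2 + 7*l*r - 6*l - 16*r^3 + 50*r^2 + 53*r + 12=-16*r^3 + r^2*(38*l + 44) + r*(-12*l^2 - 10*l + 12)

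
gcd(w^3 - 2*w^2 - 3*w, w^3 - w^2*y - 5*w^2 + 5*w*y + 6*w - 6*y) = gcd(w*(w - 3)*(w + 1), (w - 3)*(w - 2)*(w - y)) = w - 3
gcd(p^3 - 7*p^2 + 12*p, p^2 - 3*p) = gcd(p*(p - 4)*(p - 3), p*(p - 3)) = p^2 - 3*p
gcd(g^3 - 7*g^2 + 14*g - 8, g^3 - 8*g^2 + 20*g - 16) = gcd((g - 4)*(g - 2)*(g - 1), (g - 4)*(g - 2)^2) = g^2 - 6*g + 8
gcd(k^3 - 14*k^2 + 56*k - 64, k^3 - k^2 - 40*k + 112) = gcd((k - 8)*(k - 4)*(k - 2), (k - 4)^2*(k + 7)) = k - 4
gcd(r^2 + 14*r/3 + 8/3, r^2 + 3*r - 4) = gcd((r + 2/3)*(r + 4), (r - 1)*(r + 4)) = r + 4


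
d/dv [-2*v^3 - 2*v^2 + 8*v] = -6*v^2 - 4*v + 8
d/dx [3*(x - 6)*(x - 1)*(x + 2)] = 9*x^2 - 30*x - 24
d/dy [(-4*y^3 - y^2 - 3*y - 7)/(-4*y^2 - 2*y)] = (8*y^4 + 8*y^3 - 5*y^2 - 28*y - 7)/(2*y^2*(4*y^2 + 4*y + 1))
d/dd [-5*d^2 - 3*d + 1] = -10*d - 3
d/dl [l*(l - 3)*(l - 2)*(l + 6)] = 4*l^3 + 3*l^2 - 48*l + 36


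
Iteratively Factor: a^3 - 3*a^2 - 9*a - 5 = (a - 5)*(a^2 + 2*a + 1) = (a - 5)*(a + 1)*(a + 1)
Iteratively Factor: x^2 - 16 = (x + 4)*(x - 4)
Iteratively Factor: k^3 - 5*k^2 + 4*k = (k - 4)*(k^2 - k) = (k - 4)*(k - 1)*(k)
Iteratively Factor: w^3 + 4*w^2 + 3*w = (w + 3)*(w^2 + w) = (w + 1)*(w + 3)*(w)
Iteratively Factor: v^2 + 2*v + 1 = (v + 1)*(v + 1)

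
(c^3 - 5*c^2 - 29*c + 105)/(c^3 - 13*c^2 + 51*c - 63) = (c + 5)/(c - 3)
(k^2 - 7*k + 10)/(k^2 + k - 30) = (k - 2)/(k + 6)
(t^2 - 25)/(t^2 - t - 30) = (t - 5)/(t - 6)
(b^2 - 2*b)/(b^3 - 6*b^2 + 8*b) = 1/(b - 4)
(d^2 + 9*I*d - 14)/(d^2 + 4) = (d + 7*I)/(d - 2*I)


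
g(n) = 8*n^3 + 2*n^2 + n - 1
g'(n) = 24*n^2 + 4*n + 1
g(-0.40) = -1.59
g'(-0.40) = 3.24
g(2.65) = 164.57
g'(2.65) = 180.14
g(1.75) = 49.75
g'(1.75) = 81.50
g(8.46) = 4994.57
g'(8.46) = 1752.56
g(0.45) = 0.58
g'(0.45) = 7.66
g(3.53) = 379.35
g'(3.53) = 314.18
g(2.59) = 154.00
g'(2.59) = 172.35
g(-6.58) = -2200.11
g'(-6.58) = 1013.79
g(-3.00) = -202.00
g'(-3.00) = 205.00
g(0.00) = -1.00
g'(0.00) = 1.00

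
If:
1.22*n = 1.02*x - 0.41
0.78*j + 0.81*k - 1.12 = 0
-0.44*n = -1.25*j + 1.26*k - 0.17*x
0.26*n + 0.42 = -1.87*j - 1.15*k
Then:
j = -0.05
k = 1.43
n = -7.59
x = -8.67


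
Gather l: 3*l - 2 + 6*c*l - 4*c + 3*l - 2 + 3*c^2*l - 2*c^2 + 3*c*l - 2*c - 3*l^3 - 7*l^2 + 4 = -2*c^2 - 6*c - 3*l^3 - 7*l^2 + l*(3*c^2 + 9*c + 6)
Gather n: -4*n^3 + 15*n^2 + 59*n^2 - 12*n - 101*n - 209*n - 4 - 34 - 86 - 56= -4*n^3 + 74*n^2 - 322*n - 180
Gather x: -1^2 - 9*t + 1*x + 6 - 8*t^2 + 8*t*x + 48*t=-8*t^2 + 39*t + x*(8*t + 1) + 5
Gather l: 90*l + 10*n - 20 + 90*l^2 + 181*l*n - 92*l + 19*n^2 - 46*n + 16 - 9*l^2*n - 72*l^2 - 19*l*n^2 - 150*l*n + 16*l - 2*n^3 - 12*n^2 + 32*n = l^2*(18 - 9*n) + l*(-19*n^2 + 31*n + 14) - 2*n^3 + 7*n^2 - 4*n - 4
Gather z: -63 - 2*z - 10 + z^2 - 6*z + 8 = z^2 - 8*z - 65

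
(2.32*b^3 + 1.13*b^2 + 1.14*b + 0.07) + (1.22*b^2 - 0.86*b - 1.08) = 2.32*b^3 + 2.35*b^2 + 0.28*b - 1.01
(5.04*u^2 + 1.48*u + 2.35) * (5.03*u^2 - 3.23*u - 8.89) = 25.3512*u^4 - 8.8348*u^3 - 37.7655*u^2 - 20.7477*u - 20.8915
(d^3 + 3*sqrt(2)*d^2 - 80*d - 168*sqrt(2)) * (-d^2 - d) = -d^5 - 3*sqrt(2)*d^4 - d^4 - 3*sqrt(2)*d^3 + 80*d^3 + 80*d^2 + 168*sqrt(2)*d^2 + 168*sqrt(2)*d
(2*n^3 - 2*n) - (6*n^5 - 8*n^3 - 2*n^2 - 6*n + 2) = -6*n^5 + 10*n^3 + 2*n^2 + 4*n - 2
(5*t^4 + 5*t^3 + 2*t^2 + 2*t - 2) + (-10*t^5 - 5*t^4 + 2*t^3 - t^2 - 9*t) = -10*t^5 + 7*t^3 + t^2 - 7*t - 2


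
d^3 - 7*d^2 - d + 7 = (d - 7)*(d - 1)*(d + 1)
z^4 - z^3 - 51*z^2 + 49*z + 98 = (z - 7)*(z - 2)*(z + 1)*(z + 7)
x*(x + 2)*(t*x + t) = t*x^3 + 3*t*x^2 + 2*t*x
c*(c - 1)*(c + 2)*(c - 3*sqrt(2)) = c^4 - 3*sqrt(2)*c^3 + c^3 - 3*sqrt(2)*c^2 - 2*c^2 + 6*sqrt(2)*c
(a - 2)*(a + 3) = a^2 + a - 6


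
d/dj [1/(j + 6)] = -1/(j + 6)^2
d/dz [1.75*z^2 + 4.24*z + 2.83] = 3.5*z + 4.24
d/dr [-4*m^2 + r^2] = 2*r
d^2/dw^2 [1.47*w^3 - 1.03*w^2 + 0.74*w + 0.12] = 8.82*w - 2.06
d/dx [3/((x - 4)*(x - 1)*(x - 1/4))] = 36*(-4*x^2 + 14*x - 7)/(16*x^6 - 168*x^5 + 609*x^4 - 914*x^3 + 609*x^2 - 168*x + 16)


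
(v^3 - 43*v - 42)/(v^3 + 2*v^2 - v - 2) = (v^2 - v - 42)/(v^2 + v - 2)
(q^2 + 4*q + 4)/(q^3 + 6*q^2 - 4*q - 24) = (q + 2)/(q^2 + 4*q - 12)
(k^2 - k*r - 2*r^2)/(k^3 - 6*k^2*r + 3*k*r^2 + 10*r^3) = 1/(k - 5*r)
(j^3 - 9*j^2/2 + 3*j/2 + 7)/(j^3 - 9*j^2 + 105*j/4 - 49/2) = 2*(j + 1)/(2*j - 7)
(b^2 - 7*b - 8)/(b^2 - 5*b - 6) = (b - 8)/(b - 6)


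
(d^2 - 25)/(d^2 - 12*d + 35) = (d + 5)/(d - 7)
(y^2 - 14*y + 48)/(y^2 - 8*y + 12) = (y - 8)/(y - 2)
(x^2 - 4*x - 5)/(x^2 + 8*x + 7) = (x - 5)/(x + 7)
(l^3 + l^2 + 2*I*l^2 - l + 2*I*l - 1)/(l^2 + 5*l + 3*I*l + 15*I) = (l^3 + l^2*(1 + 2*I) + l*(-1 + 2*I) - 1)/(l^2 + l*(5 + 3*I) + 15*I)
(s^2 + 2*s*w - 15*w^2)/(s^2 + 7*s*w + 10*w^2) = (s - 3*w)/(s + 2*w)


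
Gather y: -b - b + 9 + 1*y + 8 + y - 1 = -2*b + 2*y + 16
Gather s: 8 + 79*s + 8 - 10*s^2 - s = -10*s^2 + 78*s + 16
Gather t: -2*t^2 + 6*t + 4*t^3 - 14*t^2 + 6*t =4*t^3 - 16*t^2 + 12*t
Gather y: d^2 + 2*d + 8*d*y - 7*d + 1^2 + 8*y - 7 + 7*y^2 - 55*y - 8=d^2 - 5*d + 7*y^2 + y*(8*d - 47) - 14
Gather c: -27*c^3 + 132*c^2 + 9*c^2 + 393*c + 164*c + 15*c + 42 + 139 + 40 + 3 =-27*c^3 + 141*c^2 + 572*c + 224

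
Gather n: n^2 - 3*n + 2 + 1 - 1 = n^2 - 3*n + 2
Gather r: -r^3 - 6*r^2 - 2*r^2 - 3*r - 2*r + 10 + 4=-r^3 - 8*r^2 - 5*r + 14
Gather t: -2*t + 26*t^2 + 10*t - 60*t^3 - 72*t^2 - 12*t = -60*t^3 - 46*t^2 - 4*t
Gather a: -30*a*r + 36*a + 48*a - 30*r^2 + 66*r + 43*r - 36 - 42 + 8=a*(84 - 30*r) - 30*r^2 + 109*r - 70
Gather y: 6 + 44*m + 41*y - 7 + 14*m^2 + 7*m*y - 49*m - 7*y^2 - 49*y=14*m^2 - 5*m - 7*y^2 + y*(7*m - 8) - 1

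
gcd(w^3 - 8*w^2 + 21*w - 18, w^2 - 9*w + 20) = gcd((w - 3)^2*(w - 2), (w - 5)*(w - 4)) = 1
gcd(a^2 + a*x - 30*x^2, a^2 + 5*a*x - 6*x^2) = a + 6*x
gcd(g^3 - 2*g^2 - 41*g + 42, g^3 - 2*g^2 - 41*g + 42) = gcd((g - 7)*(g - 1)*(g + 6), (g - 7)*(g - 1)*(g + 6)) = g^3 - 2*g^2 - 41*g + 42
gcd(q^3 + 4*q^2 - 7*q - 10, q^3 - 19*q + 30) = q^2 + 3*q - 10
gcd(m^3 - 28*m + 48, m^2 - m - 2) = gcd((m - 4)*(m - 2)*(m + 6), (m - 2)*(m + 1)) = m - 2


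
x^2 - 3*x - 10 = (x - 5)*(x + 2)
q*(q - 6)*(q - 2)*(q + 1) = q^4 - 7*q^3 + 4*q^2 + 12*q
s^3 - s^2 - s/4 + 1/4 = (s - 1)*(s - 1/2)*(s + 1/2)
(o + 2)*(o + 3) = o^2 + 5*o + 6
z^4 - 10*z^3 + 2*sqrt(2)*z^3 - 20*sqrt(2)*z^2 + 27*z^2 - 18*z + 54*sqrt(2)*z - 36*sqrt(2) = (z - 6)*(z - 3)*(z - 1)*(z + 2*sqrt(2))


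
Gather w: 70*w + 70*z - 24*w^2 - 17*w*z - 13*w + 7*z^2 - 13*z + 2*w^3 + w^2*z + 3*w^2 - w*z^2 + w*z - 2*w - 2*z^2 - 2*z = 2*w^3 + w^2*(z - 21) + w*(-z^2 - 16*z + 55) + 5*z^2 + 55*z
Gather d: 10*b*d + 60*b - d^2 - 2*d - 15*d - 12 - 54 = 60*b - d^2 + d*(10*b - 17) - 66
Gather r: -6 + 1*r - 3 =r - 9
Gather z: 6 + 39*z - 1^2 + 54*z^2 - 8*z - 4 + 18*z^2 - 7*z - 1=72*z^2 + 24*z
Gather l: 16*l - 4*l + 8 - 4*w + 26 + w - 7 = 12*l - 3*w + 27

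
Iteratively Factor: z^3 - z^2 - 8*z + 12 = (z + 3)*(z^2 - 4*z + 4) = (z - 2)*(z + 3)*(z - 2)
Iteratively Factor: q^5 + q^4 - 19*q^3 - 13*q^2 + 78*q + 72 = (q - 3)*(q^4 + 4*q^3 - 7*q^2 - 34*q - 24) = (q - 3)*(q + 4)*(q^3 - 7*q - 6) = (q - 3)*(q + 2)*(q + 4)*(q^2 - 2*q - 3) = (q - 3)^2*(q + 2)*(q + 4)*(q + 1)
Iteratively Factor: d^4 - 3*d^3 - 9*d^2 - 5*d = (d - 5)*(d^3 + 2*d^2 + d) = d*(d - 5)*(d^2 + 2*d + 1) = d*(d - 5)*(d + 1)*(d + 1)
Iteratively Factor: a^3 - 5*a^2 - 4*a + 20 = (a + 2)*(a^2 - 7*a + 10) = (a - 2)*(a + 2)*(a - 5)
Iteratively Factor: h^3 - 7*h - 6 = (h - 3)*(h^2 + 3*h + 2) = (h - 3)*(h + 2)*(h + 1)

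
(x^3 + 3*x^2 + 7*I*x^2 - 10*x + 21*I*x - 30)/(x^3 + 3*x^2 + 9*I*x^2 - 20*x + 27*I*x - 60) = (x + 2*I)/(x + 4*I)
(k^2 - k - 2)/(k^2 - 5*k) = (k^2 - k - 2)/(k*(k - 5))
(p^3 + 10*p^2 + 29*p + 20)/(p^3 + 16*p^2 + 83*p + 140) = (p + 1)/(p + 7)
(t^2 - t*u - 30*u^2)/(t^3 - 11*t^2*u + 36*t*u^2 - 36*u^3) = (t + 5*u)/(t^2 - 5*t*u + 6*u^2)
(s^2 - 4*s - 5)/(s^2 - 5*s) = (s + 1)/s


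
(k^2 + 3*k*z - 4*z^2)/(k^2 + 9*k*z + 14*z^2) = (k^2 + 3*k*z - 4*z^2)/(k^2 + 9*k*z + 14*z^2)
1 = 1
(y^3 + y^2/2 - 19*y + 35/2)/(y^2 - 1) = (2*y^2 + 3*y - 35)/(2*(y + 1))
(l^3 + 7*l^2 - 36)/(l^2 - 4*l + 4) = (l^2 + 9*l + 18)/(l - 2)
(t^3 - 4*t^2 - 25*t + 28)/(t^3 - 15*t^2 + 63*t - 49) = (t + 4)/(t - 7)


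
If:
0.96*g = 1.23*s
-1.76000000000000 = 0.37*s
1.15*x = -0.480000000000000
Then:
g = -6.09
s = -4.76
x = -0.42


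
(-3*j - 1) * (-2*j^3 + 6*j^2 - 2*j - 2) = 6*j^4 - 16*j^3 + 8*j + 2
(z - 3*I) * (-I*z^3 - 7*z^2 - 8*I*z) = -I*z^4 - 10*z^3 + 13*I*z^2 - 24*z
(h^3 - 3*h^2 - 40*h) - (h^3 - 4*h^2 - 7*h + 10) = h^2 - 33*h - 10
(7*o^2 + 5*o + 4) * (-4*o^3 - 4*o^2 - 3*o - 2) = -28*o^5 - 48*o^4 - 57*o^3 - 45*o^2 - 22*o - 8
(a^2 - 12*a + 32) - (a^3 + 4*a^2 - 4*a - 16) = -a^3 - 3*a^2 - 8*a + 48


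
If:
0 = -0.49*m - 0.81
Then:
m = -1.65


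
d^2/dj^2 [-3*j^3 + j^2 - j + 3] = 2 - 18*j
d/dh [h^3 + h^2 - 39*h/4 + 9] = 3*h^2 + 2*h - 39/4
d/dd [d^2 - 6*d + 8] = 2*d - 6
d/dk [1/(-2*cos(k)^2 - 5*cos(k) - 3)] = -(4*cos(k) + 5)*sin(k)/(5*cos(k) + cos(2*k) + 4)^2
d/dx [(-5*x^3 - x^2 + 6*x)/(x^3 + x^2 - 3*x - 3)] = 2*(-2*x^4 + 9*x^3 + 21*x^2 + 3*x - 9)/(x^6 + 2*x^5 - 5*x^4 - 12*x^3 + 3*x^2 + 18*x + 9)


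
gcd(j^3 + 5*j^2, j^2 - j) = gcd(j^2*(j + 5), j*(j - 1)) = j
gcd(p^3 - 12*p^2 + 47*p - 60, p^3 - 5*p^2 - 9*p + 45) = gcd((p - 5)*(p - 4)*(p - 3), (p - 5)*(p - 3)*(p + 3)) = p^2 - 8*p + 15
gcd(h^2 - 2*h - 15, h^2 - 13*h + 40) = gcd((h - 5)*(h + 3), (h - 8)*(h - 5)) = h - 5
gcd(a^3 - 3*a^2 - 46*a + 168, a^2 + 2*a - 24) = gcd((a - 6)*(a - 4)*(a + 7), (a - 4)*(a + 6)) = a - 4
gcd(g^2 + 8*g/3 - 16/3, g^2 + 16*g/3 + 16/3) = g + 4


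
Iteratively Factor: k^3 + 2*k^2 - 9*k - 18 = (k + 3)*(k^2 - k - 6) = (k + 2)*(k + 3)*(k - 3)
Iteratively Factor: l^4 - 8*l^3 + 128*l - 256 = (l - 4)*(l^3 - 4*l^2 - 16*l + 64) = (l - 4)^2*(l^2 - 16) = (l - 4)^2*(l + 4)*(l - 4)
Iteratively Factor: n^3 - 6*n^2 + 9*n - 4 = (n - 4)*(n^2 - 2*n + 1) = (n - 4)*(n - 1)*(n - 1)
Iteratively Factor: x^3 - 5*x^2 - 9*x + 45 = (x - 3)*(x^2 - 2*x - 15) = (x - 3)*(x + 3)*(x - 5)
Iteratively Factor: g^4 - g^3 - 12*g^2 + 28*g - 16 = (g - 2)*(g^3 + g^2 - 10*g + 8) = (g - 2)*(g - 1)*(g^2 + 2*g - 8) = (g - 2)^2*(g - 1)*(g + 4)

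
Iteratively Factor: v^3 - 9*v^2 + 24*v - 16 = (v - 4)*(v^2 - 5*v + 4) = (v - 4)*(v - 1)*(v - 4)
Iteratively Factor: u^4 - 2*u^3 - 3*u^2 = (u + 1)*(u^3 - 3*u^2) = u*(u + 1)*(u^2 - 3*u) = u^2*(u + 1)*(u - 3)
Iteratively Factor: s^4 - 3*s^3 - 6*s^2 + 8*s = (s - 4)*(s^3 + s^2 - 2*s) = (s - 4)*(s + 2)*(s^2 - s) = s*(s - 4)*(s + 2)*(s - 1)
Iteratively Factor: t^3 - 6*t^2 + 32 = (t + 2)*(t^2 - 8*t + 16) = (t - 4)*(t + 2)*(t - 4)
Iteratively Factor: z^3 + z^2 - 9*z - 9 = (z - 3)*(z^2 + 4*z + 3) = (z - 3)*(z + 1)*(z + 3)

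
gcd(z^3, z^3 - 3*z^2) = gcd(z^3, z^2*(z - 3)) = z^2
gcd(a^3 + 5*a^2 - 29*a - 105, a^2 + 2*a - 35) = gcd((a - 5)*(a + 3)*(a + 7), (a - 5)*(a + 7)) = a^2 + 2*a - 35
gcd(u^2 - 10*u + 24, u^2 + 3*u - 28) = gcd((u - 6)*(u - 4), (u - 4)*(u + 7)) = u - 4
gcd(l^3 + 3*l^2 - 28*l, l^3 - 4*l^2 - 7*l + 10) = 1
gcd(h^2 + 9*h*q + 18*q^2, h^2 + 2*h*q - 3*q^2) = h + 3*q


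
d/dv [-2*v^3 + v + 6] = 1 - 6*v^2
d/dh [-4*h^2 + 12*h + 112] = 12 - 8*h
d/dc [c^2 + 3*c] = 2*c + 3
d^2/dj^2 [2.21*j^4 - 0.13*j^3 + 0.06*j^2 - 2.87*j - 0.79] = 26.52*j^2 - 0.78*j + 0.12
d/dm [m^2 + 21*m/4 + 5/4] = 2*m + 21/4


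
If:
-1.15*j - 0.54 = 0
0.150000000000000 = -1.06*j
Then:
No Solution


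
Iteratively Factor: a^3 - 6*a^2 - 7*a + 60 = (a + 3)*(a^2 - 9*a + 20) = (a - 5)*(a + 3)*(a - 4)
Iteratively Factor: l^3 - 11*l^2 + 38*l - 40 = (l - 2)*(l^2 - 9*l + 20) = (l - 5)*(l - 2)*(l - 4)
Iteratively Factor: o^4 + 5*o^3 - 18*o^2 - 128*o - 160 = (o + 4)*(o^3 + o^2 - 22*o - 40) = (o + 2)*(o + 4)*(o^2 - o - 20) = (o - 5)*(o + 2)*(o + 4)*(o + 4)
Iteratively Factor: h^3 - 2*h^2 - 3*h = (h + 1)*(h^2 - 3*h) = h*(h + 1)*(h - 3)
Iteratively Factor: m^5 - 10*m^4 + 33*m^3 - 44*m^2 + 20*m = (m - 2)*(m^4 - 8*m^3 + 17*m^2 - 10*m) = m*(m - 2)*(m^3 - 8*m^2 + 17*m - 10) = m*(m - 5)*(m - 2)*(m^2 - 3*m + 2) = m*(m - 5)*(m - 2)^2*(m - 1)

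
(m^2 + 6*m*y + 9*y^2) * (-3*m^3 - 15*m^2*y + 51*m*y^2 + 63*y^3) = -3*m^5 - 33*m^4*y - 66*m^3*y^2 + 234*m^2*y^3 + 837*m*y^4 + 567*y^5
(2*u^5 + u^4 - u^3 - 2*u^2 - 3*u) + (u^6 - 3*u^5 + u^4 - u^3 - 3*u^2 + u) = u^6 - u^5 + 2*u^4 - 2*u^3 - 5*u^2 - 2*u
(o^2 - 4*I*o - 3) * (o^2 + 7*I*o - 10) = o^4 + 3*I*o^3 + 15*o^2 + 19*I*o + 30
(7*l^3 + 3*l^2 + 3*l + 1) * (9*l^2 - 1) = 63*l^5 + 27*l^4 + 20*l^3 + 6*l^2 - 3*l - 1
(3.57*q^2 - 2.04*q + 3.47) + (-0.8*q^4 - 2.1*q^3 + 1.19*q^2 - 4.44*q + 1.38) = -0.8*q^4 - 2.1*q^3 + 4.76*q^2 - 6.48*q + 4.85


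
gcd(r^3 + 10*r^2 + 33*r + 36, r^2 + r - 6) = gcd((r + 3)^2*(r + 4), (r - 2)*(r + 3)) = r + 3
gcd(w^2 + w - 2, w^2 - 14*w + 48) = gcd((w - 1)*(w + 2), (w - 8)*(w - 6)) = 1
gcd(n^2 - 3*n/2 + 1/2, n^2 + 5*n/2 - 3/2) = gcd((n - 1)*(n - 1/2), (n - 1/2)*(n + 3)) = n - 1/2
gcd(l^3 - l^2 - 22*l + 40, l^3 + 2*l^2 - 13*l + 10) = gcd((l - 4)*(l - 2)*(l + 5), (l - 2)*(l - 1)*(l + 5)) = l^2 + 3*l - 10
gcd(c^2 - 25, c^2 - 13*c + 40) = c - 5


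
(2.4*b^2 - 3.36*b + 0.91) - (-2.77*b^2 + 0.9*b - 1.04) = 5.17*b^2 - 4.26*b + 1.95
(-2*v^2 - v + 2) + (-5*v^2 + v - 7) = -7*v^2 - 5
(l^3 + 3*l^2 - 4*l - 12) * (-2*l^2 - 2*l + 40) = -2*l^5 - 8*l^4 + 42*l^3 + 152*l^2 - 136*l - 480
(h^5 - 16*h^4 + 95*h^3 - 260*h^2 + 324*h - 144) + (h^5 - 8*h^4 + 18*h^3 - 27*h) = 2*h^5 - 24*h^4 + 113*h^3 - 260*h^2 + 297*h - 144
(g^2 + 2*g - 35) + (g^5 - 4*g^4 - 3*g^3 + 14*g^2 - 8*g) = g^5 - 4*g^4 - 3*g^3 + 15*g^2 - 6*g - 35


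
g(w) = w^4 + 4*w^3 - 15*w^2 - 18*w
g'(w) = 4*w^3 + 12*w^2 - 30*w - 18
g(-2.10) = -45.95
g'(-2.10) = 60.88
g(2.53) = -35.80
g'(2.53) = 47.69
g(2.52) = -36.28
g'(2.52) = 46.62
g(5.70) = 1206.42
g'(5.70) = 941.65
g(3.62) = 99.75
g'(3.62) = 220.40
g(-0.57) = 4.75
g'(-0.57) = 2.26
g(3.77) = 135.28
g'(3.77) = 253.79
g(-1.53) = -16.42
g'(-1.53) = 41.66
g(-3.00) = -108.00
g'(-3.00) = 72.00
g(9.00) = 8100.00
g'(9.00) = 3600.00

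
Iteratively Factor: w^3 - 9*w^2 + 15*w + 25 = (w + 1)*(w^2 - 10*w + 25) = (w - 5)*(w + 1)*(w - 5)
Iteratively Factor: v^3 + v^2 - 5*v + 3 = (v - 1)*(v^2 + 2*v - 3) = (v - 1)*(v + 3)*(v - 1)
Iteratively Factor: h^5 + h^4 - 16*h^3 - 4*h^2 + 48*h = (h + 4)*(h^4 - 3*h^3 - 4*h^2 + 12*h) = h*(h + 4)*(h^3 - 3*h^2 - 4*h + 12) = h*(h + 2)*(h + 4)*(h^2 - 5*h + 6) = h*(h - 3)*(h + 2)*(h + 4)*(h - 2)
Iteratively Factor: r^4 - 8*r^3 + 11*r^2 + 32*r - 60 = (r - 5)*(r^3 - 3*r^2 - 4*r + 12) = (r - 5)*(r - 3)*(r^2 - 4) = (r - 5)*(r - 3)*(r - 2)*(r + 2)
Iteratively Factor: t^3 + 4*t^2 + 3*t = (t + 3)*(t^2 + t) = (t + 1)*(t + 3)*(t)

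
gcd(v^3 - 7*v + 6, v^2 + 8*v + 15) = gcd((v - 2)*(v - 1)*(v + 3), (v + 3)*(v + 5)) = v + 3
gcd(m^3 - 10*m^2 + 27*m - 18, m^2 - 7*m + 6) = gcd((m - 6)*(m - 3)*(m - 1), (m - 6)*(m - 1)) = m^2 - 7*m + 6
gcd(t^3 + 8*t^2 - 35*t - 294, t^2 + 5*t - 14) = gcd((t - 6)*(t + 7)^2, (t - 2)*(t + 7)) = t + 7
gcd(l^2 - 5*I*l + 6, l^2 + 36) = l - 6*I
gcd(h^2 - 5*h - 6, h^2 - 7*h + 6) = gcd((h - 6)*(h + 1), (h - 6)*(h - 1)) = h - 6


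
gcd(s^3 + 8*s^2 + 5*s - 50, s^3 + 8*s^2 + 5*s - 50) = s^3 + 8*s^2 + 5*s - 50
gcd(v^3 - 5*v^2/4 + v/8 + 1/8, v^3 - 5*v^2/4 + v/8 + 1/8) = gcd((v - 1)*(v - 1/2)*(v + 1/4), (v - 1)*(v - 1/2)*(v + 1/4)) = v^3 - 5*v^2/4 + v/8 + 1/8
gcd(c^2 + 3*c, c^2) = c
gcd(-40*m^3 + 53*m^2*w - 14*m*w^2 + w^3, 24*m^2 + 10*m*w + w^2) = 1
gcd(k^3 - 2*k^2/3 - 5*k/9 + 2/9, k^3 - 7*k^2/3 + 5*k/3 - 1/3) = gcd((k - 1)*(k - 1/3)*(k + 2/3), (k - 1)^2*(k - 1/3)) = k^2 - 4*k/3 + 1/3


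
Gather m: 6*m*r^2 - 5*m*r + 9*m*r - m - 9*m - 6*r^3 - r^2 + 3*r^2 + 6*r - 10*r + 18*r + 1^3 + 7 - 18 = m*(6*r^2 + 4*r - 10) - 6*r^3 + 2*r^2 + 14*r - 10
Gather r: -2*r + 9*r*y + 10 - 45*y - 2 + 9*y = r*(9*y - 2) - 36*y + 8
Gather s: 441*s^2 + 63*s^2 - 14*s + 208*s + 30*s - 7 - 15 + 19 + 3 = 504*s^2 + 224*s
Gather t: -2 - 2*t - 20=-2*t - 22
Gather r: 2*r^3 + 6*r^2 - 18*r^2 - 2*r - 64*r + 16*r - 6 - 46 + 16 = 2*r^3 - 12*r^2 - 50*r - 36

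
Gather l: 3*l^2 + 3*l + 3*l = 3*l^2 + 6*l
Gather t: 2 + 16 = 18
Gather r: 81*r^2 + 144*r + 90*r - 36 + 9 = 81*r^2 + 234*r - 27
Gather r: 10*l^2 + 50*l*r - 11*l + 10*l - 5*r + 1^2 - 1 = 10*l^2 - l + r*(50*l - 5)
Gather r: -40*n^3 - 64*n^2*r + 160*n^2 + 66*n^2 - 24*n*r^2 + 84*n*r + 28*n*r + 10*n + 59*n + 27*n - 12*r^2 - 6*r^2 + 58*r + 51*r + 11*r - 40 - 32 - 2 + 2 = -40*n^3 + 226*n^2 + 96*n + r^2*(-24*n - 18) + r*(-64*n^2 + 112*n + 120) - 72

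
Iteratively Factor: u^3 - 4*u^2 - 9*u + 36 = (u + 3)*(u^2 - 7*u + 12) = (u - 3)*(u + 3)*(u - 4)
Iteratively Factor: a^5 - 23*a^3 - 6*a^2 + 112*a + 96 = (a - 3)*(a^4 + 3*a^3 - 14*a^2 - 48*a - 32) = (a - 3)*(a + 2)*(a^3 + a^2 - 16*a - 16) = (a - 4)*(a - 3)*(a + 2)*(a^2 + 5*a + 4) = (a - 4)*(a - 3)*(a + 2)*(a + 4)*(a + 1)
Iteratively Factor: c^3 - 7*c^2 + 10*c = (c)*(c^2 - 7*c + 10) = c*(c - 5)*(c - 2)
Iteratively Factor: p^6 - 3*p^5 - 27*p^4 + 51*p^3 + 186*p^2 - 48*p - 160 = (p + 2)*(p^5 - 5*p^4 - 17*p^3 + 85*p^2 + 16*p - 80) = (p - 4)*(p + 2)*(p^4 - p^3 - 21*p^2 + p + 20) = (p - 4)*(p + 1)*(p + 2)*(p^3 - 2*p^2 - 19*p + 20) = (p - 5)*(p - 4)*(p + 1)*(p + 2)*(p^2 + 3*p - 4) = (p - 5)*(p - 4)*(p + 1)*(p + 2)*(p + 4)*(p - 1)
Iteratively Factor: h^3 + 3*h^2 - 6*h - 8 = (h + 4)*(h^2 - h - 2) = (h + 1)*(h + 4)*(h - 2)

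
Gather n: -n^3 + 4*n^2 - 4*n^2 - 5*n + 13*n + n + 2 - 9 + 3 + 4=-n^3 + 9*n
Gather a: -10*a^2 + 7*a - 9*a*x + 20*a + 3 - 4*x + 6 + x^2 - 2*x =-10*a^2 + a*(27 - 9*x) + x^2 - 6*x + 9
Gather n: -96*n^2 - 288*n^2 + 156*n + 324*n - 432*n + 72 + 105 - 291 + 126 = -384*n^2 + 48*n + 12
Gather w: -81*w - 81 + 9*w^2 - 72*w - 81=9*w^2 - 153*w - 162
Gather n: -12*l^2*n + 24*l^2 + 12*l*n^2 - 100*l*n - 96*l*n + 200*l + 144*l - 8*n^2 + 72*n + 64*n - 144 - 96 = 24*l^2 + 344*l + n^2*(12*l - 8) + n*(-12*l^2 - 196*l + 136) - 240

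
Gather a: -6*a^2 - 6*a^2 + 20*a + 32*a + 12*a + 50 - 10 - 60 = -12*a^2 + 64*a - 20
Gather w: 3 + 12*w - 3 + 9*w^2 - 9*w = 9*w^2 + 3*w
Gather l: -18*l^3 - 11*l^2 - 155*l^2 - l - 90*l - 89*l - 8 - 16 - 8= -18*l^3 - 166*l^2 - 180*l - 32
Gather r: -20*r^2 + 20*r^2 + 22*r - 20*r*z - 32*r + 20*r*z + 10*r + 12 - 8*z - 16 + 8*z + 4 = 0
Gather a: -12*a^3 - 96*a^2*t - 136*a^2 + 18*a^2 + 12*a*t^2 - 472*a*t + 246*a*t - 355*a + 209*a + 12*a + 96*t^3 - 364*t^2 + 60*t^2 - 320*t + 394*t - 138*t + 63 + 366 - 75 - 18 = -12*a^3 + a^2*(-96*t - 118) + a*(12*t^2 - 226*t - 134) + 96*t^3 - 304*t^2 - 64*t + 336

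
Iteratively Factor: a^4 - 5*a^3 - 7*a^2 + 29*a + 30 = (a + 1)*(a^3 - 6*a^2 - a + 30) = (a + 1)*(a + 2)*(a^2 - 8*a + 15) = (a - 3)*(a + 1)*(a + 2)*(a - 5)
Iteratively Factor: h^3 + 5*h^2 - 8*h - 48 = (h + 4)*(h^2 + h - 12) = (h - 3)*(h + 4)*(h + 4)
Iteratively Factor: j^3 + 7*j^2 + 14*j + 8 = (j + 4)*(j^2 + 3*j + 2) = (j + 2)*(j + 4)*(j + 1)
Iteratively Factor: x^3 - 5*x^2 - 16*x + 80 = (x - 4)*(x^2 - x - 20) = (x - 4)*(x + 4)*(x - 5)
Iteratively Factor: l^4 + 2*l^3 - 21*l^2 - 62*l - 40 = (l + 4)*(l^3 - 2*l^2 - 13*l - 10) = (l + 1)*(l + 4)*(l^2 - 3*l - 10) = (l - 5)*(l + 1)*(l + 4)*(l + 2)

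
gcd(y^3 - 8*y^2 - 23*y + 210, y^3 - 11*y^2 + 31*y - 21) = y - 7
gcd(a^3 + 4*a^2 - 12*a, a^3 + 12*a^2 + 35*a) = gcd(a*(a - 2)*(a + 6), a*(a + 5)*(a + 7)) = a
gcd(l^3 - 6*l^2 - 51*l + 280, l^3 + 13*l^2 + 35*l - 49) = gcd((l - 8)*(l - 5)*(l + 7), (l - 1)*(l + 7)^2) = l + 7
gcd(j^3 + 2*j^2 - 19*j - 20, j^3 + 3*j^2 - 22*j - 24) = j^2 - 3*j - 4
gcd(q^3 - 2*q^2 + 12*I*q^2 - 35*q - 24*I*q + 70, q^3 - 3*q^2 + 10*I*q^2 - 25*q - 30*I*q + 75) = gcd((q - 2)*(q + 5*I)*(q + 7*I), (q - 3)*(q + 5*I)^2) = q + 5*I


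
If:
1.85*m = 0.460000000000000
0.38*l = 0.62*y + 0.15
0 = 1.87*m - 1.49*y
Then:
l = 0.90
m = 0.25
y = 0.31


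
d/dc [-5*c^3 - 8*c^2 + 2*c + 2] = -15*c^2 - 16*c + 2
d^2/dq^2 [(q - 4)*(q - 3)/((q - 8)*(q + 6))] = 10*(-q^3 + 36*q^2 - 216*q + 720)/(q^6 - 6*q^5 - 132*q^4 + 568*q^3 + 6336*q^2 - 13824*q - 110592)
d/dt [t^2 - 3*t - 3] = 2*t - 3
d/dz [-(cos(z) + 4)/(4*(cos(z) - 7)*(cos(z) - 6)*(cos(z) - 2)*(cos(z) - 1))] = (-3*cos(z)^4 + 16*cos(z)^3 + 109*cos(z)^2 - 664*cos(z) + 692)*sin(z)/(4*(cos(z) - 7)^2*(cos(z) - 6)^2*(cos(z) - 2)^2*(cos(z) - 1)^2)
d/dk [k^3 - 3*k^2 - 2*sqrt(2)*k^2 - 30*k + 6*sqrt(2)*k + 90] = 3*k^2 - 6*k - 4*sqrt(2)*k - 30 + 6*sqrt(2)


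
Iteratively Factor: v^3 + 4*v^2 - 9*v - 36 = (v + 4)*(v^2 - 9) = (v - 3)*(v + 4)*(v + 3)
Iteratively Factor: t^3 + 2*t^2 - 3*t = (t + 3)*(t^2 - t) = (t - 1)*(t + 3)*(t)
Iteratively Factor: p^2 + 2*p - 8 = (p + 4)*(p - 2)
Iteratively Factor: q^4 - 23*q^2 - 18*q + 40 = (q + 2)*(q^3 - 2*q^2 - 19*q + 20) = (q + 2)*(q + 4)*(q^2 - 6*q + 5) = (q - 1)*(q + 2)*(q + 4)*(q - 5)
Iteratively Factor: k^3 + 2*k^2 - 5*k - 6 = (k - 2)*(k^2 + 4*k + 3) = (k - 2)*(k + 3)*(k + 1)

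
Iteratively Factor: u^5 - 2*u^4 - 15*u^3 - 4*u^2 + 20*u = (u)*(u^4 - 2*u^3 - 15*u^2 - 4*u + 20) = u*(u + 2)*(u^3 - 4*u^2 - 7*u + 10) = u*(u - 5)*(u + 2)*(u^2 + u - 2) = u*(u - 5)*(u + 2)^2*(u - 1)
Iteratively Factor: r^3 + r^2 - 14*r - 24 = (r - 4)*(r^2 + 5*r + 6) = (r - 4)*(r + 3)*(r + 2)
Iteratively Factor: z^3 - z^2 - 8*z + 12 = (z - 2)*(z^2 + z - 6) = (z - 2)^2*(z + 3)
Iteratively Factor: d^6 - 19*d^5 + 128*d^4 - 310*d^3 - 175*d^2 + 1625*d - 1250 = (d - 5)*(d^5 - 14*d^4 + 58*d^3 - 20*d^2 - 275*d + 250) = (d - 5)*(d + 2)*(d^4 - 16*d^3 + 90*d^2 - 200*d + 125) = (d - 5)*(d - 1)*(d + 2)*(d^3 - 15*d^2 + 75*d - 125) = (d - 5)^2*(d - 1)*(d + 2)*(d^2 - 10*d + 25) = (d - 5)^3*(d - 1)*(d + 2)*(d - 5)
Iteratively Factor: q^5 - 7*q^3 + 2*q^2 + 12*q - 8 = (q - 2)*(q^4 + 2*q^3 - 3*q^2 - 4*q + 4) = (q - 2)*(q + 2)*(q^3 - 3*q + 2) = (q - 2)*(q - 1)*(q + 2)*(q^2 + q - 2) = (q - 2)*(q - 1)^2*(q + 2)*(q + 2)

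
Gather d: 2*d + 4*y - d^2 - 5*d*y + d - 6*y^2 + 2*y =-d^2 + d*(3 - 5*y) - 6*y^2 + 6*y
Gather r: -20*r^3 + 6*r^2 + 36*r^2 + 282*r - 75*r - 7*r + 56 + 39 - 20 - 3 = -20*r^3 + 42*r^2 + 200*r + 72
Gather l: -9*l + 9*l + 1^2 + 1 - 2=0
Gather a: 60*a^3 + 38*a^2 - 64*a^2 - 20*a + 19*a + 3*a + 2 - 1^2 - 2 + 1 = 60*a^3 - 26*a^2 + 2*a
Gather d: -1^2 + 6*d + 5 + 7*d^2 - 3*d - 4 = 7*d^2 + 3*d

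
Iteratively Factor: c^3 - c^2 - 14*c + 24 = (c + 4)*(c^2 - 5*c + 6) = (c - 3)*(c + 4)*(c - 2)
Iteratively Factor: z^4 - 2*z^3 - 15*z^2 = (z)*(z^3 - 2*z^2 - 15*z) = z*(z + 3)*(z^2 - 5*z) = z*(z - 5)*(z + 3)*(z)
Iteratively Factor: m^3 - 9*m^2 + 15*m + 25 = (m - 5)*(m^2 - 4*m - 5) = (m - 5)^2*(m + 1)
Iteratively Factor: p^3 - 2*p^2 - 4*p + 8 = (p - 2)*(p^2 - 4) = (p - 2)*(p + 2)*(p - 2)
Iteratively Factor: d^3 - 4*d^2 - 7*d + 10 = (d - 5)*(d^2 + d - 2) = (d - 5)*(d - 1)*(d + 2)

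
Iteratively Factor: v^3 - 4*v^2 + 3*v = (v - 1)*(v^2 - 3*v) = (v - 3)*(v - 1)*(v)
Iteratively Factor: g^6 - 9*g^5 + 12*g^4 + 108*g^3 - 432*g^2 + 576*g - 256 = (g - 4)*(g^5 - 5*g^4 - 8*g^3 + 76*g^2 - 128*g + 64) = (g - 4)*(g - 2)*(g^4 - 3*g^3 - 14*g^2 + 48*g - 32) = (g - 4)*(g - 2)*(g - 1)*(g^3 - 2*g^2 - 16*g + 32) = (g - 4)*(g - 2)^2*(g - 1)*(g^2 - 16) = (g - 4)*(g - 2)^2*(g - 1)*(g + 4)*(g - 4)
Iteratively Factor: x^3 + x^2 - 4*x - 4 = (x + 1)*(x^2 - 4) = (x - 2)*(x + 1)*(x + 2)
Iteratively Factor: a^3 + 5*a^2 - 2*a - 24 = (a + 3)*(a^2 + 2*a - 8) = (a + 3)*(a + 4)*(a - 2)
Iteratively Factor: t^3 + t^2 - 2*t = (t)*(t^2 + t - 2) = t*(t - 1)*(t + 2)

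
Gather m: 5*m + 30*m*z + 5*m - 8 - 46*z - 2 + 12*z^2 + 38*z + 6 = m*(30*z + 10) + 12*z^2 - 8*z - 4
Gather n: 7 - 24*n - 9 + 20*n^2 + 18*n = 20*n^2 - 6*n - 2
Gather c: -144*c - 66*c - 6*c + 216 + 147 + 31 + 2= 396 - 216*c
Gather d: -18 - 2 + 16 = -4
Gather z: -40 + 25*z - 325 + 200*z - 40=225*z - 405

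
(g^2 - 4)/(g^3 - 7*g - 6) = (g - 2)/(g^2 - 2*g - 3)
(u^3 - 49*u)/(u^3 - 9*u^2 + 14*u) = (u + 7)/(u - 2)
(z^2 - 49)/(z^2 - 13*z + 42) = (z + 7)/(z - 6)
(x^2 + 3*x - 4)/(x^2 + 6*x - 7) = (x + 4)/(x + 7)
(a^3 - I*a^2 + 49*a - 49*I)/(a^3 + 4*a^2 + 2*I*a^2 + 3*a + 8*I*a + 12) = (a^2 + 49)/(a^2 + a*(4 + 3*I) + 12*I)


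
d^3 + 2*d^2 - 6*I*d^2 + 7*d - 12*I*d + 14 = (d + 2)*(d - 7*I)*(d + I)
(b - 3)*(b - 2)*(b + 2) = b^3 - 3*b^2 - 4*b + 12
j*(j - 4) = j^2 - 4*j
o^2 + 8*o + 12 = (o + 2)*(o + 6)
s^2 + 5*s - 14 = (s - 2)*(s + 7)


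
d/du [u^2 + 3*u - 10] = 2*u + 3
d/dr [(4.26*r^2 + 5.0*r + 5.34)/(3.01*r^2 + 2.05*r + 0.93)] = (-6.317*r^2 - 24.2232*r - 6.297)/(9.0601*r^4 + 12.341*r^3 + 9.8011*r^2 + 3.813*r + 0.8649)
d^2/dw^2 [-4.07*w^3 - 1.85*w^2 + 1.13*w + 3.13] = -24.42*w - 3.7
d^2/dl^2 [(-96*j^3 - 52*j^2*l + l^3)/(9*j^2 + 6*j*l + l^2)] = j^2*(48*j - 50*l)/(81*j^4 + 108*j^3*l + 54*j^2*l^2 + 12*j*l^3 + l^4)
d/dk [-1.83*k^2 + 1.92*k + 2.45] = 1.92 - 3.66*k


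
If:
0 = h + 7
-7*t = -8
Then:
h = -7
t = 8/7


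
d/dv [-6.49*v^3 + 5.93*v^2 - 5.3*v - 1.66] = -19.47*v^2 + 11.86*v - 5.3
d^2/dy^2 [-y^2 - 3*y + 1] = -2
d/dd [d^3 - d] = 3*d^2 - 1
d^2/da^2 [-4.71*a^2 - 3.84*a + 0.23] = -9.42000000000000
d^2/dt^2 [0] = 0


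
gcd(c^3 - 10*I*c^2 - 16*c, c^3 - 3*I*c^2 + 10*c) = c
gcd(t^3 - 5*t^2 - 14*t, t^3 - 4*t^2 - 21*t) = t^2 - 7*t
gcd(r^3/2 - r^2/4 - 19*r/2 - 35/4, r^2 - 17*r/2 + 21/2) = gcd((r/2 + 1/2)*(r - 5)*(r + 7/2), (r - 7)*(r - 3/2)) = 1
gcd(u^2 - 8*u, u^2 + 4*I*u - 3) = 1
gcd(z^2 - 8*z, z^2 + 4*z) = z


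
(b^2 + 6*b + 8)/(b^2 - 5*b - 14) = (b + 4)/(b - 7)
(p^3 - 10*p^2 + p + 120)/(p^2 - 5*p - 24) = p - 5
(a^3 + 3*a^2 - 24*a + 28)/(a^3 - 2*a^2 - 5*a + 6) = (a^3 + 3*a^2 - 24*a + 28)/(a^3 - 2*a^2 - 5*a + 6)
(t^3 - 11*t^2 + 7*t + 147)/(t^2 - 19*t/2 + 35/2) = 2*(t^2 - 4*t - 21)/(2*t - 5)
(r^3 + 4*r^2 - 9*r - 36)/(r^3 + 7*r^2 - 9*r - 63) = (r + 4)/(r + 7)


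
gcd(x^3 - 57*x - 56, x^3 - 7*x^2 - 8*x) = x^2 - 7*x - 8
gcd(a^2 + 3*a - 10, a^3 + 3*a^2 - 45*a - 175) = a + 5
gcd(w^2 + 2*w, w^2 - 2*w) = w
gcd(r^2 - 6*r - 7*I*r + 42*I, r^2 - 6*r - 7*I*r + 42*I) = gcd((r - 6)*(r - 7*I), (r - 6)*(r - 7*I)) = r^2 + r*(-6 - 7*I) + 42*I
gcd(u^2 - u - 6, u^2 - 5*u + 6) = u - 3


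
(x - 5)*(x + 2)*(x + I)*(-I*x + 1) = -I*x^4 + 2*x^3 + 3*I*x^3 - 6*x^2 + 11*I*x^2 - 20*x - 3*I*x - 10*I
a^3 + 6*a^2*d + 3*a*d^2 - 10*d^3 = (a - d)*(a + 2*d)*(a + 5*d)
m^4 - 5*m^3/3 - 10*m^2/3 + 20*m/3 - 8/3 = (m - 2)*(m - 1)*(m - 2/3)*(m + 2)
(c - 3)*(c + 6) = c^2 + 3*c - 18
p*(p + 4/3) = p^2 + 4*p/3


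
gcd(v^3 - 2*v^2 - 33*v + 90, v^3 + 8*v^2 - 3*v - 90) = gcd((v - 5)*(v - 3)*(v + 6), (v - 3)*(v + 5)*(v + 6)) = v^2 + 3*v - 18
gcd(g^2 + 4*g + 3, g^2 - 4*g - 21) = g + 3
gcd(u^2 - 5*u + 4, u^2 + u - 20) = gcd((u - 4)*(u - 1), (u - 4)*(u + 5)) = u - 4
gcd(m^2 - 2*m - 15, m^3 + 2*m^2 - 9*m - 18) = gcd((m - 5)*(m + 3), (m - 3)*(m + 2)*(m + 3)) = m + 3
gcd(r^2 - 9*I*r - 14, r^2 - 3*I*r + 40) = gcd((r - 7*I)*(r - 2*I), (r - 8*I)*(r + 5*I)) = 1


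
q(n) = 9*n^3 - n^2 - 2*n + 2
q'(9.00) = 2167.00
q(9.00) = 6464.00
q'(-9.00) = 2203.00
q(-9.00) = -6622.00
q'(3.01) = 236.60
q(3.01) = 232.36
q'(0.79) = 13.27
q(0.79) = 4.23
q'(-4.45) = 541.57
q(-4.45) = -801.99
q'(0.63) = 7.46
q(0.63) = 2.59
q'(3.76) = 372.20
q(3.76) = 458.76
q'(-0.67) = 11.46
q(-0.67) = 0.18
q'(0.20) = -1.32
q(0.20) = 1.63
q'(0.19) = -1.41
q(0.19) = 1.65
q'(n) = 27*n^2 - 2*n - 2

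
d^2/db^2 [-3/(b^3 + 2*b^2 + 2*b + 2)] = 6*((3*b + 2)*(b^3 + 2*b^2 + 2*b + 2) - (3*b^2 + 4*b + 2)^2)/(b^3 + 2*b^2 + 2*b + 2)^3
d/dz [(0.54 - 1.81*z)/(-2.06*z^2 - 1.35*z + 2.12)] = (-3.7286*z^2 + 2.2248*z - 3.1082)/(4.2436*z^4 + 5.562*z^3 - 6.9119*z^2 - 5.724*z + 4.4944)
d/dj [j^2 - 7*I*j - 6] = 2*j - 7*I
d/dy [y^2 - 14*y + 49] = 2*y - 14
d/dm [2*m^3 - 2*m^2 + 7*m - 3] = 6*m^2 - 4*m + 7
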